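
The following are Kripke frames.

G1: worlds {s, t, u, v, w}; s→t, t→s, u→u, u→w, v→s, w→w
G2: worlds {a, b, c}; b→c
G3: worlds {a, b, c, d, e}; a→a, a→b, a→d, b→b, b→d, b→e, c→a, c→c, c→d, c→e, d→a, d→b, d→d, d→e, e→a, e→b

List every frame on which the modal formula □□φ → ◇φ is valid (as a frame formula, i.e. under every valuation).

G3

This is the axiom for a generalized confluence (Geach) condition; its first-order frame correspondent is ∀x ∃w (xR²w ∧ xRw).
G1: fails — at s but no w* with sR²w* and sRw*.
G2: fails — at a but no w with aR²w and aRw.
G3: condition met.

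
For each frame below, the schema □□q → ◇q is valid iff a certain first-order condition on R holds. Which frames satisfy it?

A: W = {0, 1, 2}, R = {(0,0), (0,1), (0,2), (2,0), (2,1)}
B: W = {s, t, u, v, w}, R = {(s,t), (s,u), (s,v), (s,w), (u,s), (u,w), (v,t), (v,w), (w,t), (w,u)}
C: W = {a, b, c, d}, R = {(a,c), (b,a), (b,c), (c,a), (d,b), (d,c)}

Frame correspondent (Sahlqvist): ∀x ∃w (xR²w ∧ xRw) — i.e. a generalized confluence (Geach) condition.
A: fails — at 1 but no w with 1R²w and 1Rw.
B: fails — at t but no w* with tR²w* and tRw*.
C: fails — at a but no w with aR²w and aRw.
Valid on no frame.

none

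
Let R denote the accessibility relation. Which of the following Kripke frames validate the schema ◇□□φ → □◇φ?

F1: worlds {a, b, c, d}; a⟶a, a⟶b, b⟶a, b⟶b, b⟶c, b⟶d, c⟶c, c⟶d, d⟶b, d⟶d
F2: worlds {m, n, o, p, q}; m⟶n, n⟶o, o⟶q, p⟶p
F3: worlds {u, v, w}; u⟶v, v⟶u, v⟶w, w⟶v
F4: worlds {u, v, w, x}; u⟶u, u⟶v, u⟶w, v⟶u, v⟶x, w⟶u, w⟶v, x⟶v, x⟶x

F1, F4

The schema corresponds to a generalized confluence (Geach) condition: ∀x ∀y ∀z ((xRy ∧ xRz) → ∃w (yR²w ∧ zRw)).
F1: ✓.
F2: fails — mRn, mRn but no w with nR²w and nRw.
F3: fails — uRv, uRv but no t with vR²t and vRt.
F4: ✓.
Valid on: F1, F4.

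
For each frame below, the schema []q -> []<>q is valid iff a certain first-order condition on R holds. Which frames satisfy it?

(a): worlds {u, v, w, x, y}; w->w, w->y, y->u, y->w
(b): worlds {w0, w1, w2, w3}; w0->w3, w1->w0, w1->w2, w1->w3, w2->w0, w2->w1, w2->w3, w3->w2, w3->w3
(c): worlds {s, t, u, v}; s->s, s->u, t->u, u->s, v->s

(b)

The schema corresponds to a generalized confluence (Geach) condition: forall x forall z (xRz -> exists w (xRw & zRw)).
(a): fails — yRu but no t with yRt and uRt.
(b): condition met.
(c): fails — tRu but no w with tRw and uRw.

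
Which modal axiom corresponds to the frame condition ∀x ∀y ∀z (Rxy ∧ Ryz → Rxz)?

A defining formula is □q → □□q (the 4 axiom).
Suppose □q→□□q is valid. Take Rxy, Ryz and set V(q)={w : Rxw}. Then □q at x, so □□q at x, so □q at y, so q at z, i.e. Rxz.

□q → □□q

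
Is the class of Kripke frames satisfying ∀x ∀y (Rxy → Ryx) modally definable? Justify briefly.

This is a Sahlqvist condition; the B axiom p → □◇p defines it.
Suppose p→□◇p is valid. Take Rxy and set V(p)={x}. Then p at x, so □◇p at x, so ◇p at y, so some z with Ryz has p; z=x, i.e. Ryx.

Yes, by p → □◇p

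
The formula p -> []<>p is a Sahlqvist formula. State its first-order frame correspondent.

Symmetry

This is the B axiom.
Its frame correspondent is symmetry — forall x forall y (Rxy -> Ryx).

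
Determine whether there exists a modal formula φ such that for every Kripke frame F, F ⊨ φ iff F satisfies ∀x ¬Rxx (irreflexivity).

Not modally definable

Any modally definable frame class is closed under surjective bounded morphisms.
The 2-cycle (worlds s,t with s→t→s) is irreflexive, and the map sending every world to a single reflexive point • is a surjective bounded morphism (forth: every edge maps to (•,•); back: every world has a successor). So any modal formula valid on the 2-cycle is also valid on the reflexive point, which is not irreflexive.
Hence irreflexivity is not modally definable.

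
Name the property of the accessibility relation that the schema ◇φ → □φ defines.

Suppose ◇φ→□φ is valid. Take Rxy, Rxz and set V(φ)={y}. Then ◇φ at x, so □φ at x, so φ at z, i.e. z=y.

partial functionality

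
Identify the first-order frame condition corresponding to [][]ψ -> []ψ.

Suppose □□ψ→□ψ is valid. Take Rxy and set V(ψ)={w : xR²w}. Then □□ψ at x, so □ψ at x, so ψ at y, i.e. ∃z(Rxz∧Rzy).

Density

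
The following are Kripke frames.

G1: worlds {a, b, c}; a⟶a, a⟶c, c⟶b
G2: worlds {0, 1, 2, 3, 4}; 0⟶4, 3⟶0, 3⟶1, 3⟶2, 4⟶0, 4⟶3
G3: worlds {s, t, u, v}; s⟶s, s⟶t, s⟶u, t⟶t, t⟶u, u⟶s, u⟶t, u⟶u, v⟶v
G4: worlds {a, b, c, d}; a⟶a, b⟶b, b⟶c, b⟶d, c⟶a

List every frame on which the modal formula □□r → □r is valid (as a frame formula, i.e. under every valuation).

G3, G4

Frame correspondent (Sahlqvist): ∀x ∀y (Rxy → ∃z (Rxz ∧ Rzy)) — i.e. density.
G1: fails — Rcb but no z with Rcz and Rzb.
G2: fails — R32 but no z with R3z and Rz2.
G3: holds.
G4: holds.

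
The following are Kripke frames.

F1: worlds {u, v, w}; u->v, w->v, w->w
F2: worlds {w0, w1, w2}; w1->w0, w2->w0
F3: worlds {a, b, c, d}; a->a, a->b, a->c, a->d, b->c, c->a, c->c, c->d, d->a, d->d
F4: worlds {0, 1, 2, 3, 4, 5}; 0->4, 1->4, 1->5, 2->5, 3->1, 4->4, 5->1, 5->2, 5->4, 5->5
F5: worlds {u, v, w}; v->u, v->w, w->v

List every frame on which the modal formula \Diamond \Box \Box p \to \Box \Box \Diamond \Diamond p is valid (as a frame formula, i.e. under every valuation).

This is the axiom for a generalized confluence (Geach) condition; its first-order frame correspondent is \forall x \forall y \forall z ((xRy \wedge x R^2 z) \to \exists w (y R^2 w \wedge z R^2 w)).
F1: fails — wRv, wR²v but no t with vR²t and vR²t.
F2: holds.
F3: holds.
F4: holds.
F5: fails — vRu, vR²v but no t with uR²t and vR²t.

F2, F3, F4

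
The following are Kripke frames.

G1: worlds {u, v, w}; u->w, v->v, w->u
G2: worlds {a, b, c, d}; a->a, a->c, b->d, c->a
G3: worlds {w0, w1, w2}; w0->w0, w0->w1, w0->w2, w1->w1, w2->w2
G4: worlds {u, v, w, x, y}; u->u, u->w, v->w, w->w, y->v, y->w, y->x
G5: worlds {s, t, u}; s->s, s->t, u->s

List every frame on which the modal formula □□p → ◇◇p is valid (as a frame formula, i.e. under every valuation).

G1, G3

This is the axiom for a generalized confluence (Geach) condition; its first-order frame correspondent is ∀x ∃w (xR²w ∧ xR²w).
G1: condition met.
G2: fails — at b but no w with bR²w and bR²w.
G3: condition met.
G4: fails — at x but no t with xR²t and xR²t.
G5: fails — at t but no w with tR²w and tR²w.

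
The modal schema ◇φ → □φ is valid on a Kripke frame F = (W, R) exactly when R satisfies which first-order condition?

Suppose ◇φ→□φ is valid. Take Rxy, Rxz and set V(φ)={y}. Then ◇φ at x, so □φ at x, so φ at z, i.e. z=y.

partial functionality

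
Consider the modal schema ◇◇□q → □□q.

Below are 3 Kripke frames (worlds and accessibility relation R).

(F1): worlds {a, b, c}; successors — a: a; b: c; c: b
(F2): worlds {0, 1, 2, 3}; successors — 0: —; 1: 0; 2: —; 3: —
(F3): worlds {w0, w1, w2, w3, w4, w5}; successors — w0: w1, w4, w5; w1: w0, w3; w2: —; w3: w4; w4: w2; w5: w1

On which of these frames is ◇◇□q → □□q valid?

This is the axiom for a generalized confluence (Geach) condition; its first-order frame correspondent is ∀x ∀y ∀z ((xR²y ∧ xR²z) → ∃w (yRw ∧ z = w)).
(F1): fails — bR²b, bR²b but no w with bRw and b=w.
(F2): condition met.
(F3): fails — w0R²w0, w0R²w0 but no w with w0Rw and w0=w.
Valid on: (F2).

(F2)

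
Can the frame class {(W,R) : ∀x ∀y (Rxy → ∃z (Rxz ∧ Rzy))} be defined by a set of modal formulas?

Definable; □□q → □q defines it

This is a Sahlqvist condition; the C4 axiom □□q → □q defines it.
Suppose □□q→□q is valid. Take Rxy and set V(q)={w : xR²w}. Then □□q at x, so □q at x, so q at y, i.e. ∃z(Rxz∧Rzy).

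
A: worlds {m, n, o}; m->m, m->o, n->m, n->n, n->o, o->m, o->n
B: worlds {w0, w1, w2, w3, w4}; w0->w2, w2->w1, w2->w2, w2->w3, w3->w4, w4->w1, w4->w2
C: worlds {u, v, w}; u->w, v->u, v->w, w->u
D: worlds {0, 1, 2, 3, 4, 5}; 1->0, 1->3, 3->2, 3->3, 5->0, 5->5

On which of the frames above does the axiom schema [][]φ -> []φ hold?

This is the axiom for density; its first-order frame correspondent is forall x forall y (Rxy -> exists z (Rxz & Rzy)).
A: condition met.
B: fails — Rw3w4 but no z with Rw3z and Rzw4.
C: fails — Ruw but no z with Ruz and Rzw.
D: fails — R10 but no z with R1z and Rz0.
Valid on: A.

A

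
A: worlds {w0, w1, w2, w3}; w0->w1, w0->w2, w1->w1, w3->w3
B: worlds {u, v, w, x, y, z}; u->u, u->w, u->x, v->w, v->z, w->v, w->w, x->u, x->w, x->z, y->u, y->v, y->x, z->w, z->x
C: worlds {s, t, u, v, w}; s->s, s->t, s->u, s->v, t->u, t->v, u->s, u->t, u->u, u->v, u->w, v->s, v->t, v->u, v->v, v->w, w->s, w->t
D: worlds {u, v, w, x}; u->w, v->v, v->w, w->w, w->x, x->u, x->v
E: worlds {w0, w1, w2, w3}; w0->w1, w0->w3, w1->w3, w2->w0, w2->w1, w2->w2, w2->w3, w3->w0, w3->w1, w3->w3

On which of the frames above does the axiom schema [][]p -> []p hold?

C, E

This is the axiom for density; its first-order frame correspondent is forall x forall y (Rxy -> exists z (Rxz & Rzy)).
A: fails — Rw0w2 but no z with Rw0z and Rzw2.
B: fails — Rvz but no t with Rvt and Rtz.
C: ✓.
D: fails — Rxu but no z with Rxz and Rzu.
E: ✓.
Valid on: C, E.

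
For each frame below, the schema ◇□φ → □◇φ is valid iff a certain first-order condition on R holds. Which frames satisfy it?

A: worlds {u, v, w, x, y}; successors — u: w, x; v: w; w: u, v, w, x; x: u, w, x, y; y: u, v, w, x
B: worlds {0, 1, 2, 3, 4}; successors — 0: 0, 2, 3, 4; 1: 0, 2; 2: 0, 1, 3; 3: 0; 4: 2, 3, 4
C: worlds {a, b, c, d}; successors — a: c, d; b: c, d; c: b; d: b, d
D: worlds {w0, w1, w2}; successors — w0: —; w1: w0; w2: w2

The schema corresponds to convergence: ∀x ∀y ∀z (Rxy ∧ Rxz → ∃w (Ryw ∧ Rzw)).
A: condition met.
B: fails — R04 and R03 but 4 and 3 have no common successor.
C: condition met.
D: fails — Rw1w0 and Rw1w0 but w0 and w0 have no common successor.
Valid on: A, C.

A, C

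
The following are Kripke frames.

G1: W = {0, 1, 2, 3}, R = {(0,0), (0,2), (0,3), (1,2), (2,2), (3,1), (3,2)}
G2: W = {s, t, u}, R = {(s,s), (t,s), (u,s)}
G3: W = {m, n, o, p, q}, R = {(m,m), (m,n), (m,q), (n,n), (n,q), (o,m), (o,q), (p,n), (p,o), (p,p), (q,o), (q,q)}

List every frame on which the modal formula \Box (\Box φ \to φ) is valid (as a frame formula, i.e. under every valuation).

This is the axiom for shift-reflexivity; its first-order frame correspondent is \forall x \forall y (Rxy \to Ryy).
G1: fails — R31 but not R11.
G2: ✓.
G3: fails — Rpo but not Roo.

G2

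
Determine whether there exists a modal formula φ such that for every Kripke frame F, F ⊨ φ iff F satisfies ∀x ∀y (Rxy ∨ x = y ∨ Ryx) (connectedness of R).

Not definable by any modal formula

Modal frame validity is preserved under disjoint unions.
Take 4 disjoint single-world reflexive frames: each is trivially connected, but their disjoint union has 4 worlds with no edge between distinct components, so it is not connected.
So no modal formula (or set of formulas) defines exactly the connected frames.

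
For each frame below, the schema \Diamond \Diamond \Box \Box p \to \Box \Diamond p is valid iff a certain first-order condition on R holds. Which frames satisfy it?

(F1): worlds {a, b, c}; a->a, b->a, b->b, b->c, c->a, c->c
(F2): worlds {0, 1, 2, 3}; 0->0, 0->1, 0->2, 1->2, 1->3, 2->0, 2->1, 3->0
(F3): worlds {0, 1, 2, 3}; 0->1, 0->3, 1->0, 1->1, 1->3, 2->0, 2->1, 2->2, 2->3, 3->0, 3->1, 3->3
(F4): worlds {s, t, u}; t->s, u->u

This is the axiom for a generalized confluence (Geach) condition; its first-order frame correspondent is \forall x \forall y \forall z ((x R^2 y \wedge xRz) \to \exists w (y R^2 w \wedge zRw)).
(F1): condition met.
(F2): fails — 0R²1, 0R1 but no w with 1R²w and 1Rw.
(F3): condition met.
(F4): condition met.
Valid on: (F1), (F3), (F4).

(F1), (F3), (F4)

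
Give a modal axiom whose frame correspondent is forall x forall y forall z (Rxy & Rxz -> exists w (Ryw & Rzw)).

This is convergence; the standard corresponding axiom is .2: ◇□p → □◇p.
Suppose ◇□p→□◇p is valid. Take Rxy, Rxz and set V(p)={w : Ryw}. Then □p at y so ◇□p at x, so □◇p at x, so ◇p at z, giving w with Rzw and Ryw.

◇□p → □◇p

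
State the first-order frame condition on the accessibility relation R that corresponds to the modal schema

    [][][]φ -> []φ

This is a Sahlqvist (Geach-type) schema ◇^0□^3φ → □^1◇^0φ.
First-order correspondent: forall x forall z (xRz -> exists w (x R^3 w & z = w)).

forall x forall z (xRz -> exists w (x R^3 w & z = w))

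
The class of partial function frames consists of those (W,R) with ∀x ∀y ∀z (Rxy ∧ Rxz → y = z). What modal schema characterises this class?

A defining formula is ◇s → □s (the CD axiom).
Suppose ◇s→□s is valid. Take Rxy, Rxz and set V(s)={y}. Then ◇s at x, so □s at x, so s at z, i.e. z=y.

◇s → □s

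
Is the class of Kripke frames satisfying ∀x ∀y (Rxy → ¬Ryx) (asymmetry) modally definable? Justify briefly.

No — not modally definable

Any modally definable frame class is closed under surjective bounded morphisms.
The 3-cycle (worlds 0,1,2 with 0→1→2→0) is asymmetric. Mapping every world to a single reflexive point • is a surjective bounded morphism, and the reflexive point is not asymmetric (R•• but asymmetry requires ¬R••).
So no modal formula (or set of formulas) defines exactly the asymmetric frames.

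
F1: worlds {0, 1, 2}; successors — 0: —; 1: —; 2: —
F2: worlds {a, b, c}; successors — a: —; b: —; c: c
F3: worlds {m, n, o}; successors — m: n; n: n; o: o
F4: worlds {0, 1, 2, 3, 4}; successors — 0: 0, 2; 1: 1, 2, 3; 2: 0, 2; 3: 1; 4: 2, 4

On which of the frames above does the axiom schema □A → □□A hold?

F1, F2, F3

This is the axiom for transitivity; its first-order frame correspondent is ∀x ∀y ∀z (Rxy ∧ Ryz → Rxz).
F1: condition met.
F2: condition met.
F3: condition met.
F4: fails — R12 and R20 but not R10.
Valid on: F1, F2, F3.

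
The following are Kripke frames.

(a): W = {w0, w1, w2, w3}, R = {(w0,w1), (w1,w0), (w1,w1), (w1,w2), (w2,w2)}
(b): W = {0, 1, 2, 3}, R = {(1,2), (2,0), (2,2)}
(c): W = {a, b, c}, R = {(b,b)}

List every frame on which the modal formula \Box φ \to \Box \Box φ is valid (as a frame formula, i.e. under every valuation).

(c)

The schema corresponds to transitivity: \forall x \forall y \forall z (Rxy \wedge Ryz \to Rxz).
(a): fails — Rw0w1 and Rw1w2 but not Rw0w2.
(b): fails — R12 and R20 but not R10.
(c): ✓.
Valid on: (c).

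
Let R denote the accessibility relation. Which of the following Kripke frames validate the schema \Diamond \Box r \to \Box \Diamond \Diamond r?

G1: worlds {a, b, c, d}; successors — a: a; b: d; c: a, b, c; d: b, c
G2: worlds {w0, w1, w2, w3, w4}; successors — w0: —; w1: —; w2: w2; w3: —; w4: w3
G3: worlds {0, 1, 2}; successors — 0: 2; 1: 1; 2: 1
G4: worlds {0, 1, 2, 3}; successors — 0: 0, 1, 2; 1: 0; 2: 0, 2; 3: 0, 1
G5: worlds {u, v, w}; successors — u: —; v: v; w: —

The schema corresponds to a generalized confluence (Geach) condition: \forall x \forall y \forall z ((xRy \wedge xRz) \to \exists w (yRw \wedge z R^2 w)).
G1: fails — cRa, cRb but no w with aRw and bR²w.
G2: fails — w4Rw3, w4Rw3 but no w with w3Rw and w3R²w.
G3: condition met.
G4: condition met.
G5: condition met.
Valid on: G3, G4, G5.

G3, G4, G5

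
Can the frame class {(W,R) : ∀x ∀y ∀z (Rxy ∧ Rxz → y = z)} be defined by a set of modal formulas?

Definable; ◇p → □p defines it

The condition is partial functionality. A defining modal formula is ◇p → □p.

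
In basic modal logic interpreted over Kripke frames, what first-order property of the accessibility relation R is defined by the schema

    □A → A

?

reflexivity

Suppose □A→A is valid. At any x set V(A)={w : Rxw}. Then □A holds at x, so A holds at x, i.e. Rxx.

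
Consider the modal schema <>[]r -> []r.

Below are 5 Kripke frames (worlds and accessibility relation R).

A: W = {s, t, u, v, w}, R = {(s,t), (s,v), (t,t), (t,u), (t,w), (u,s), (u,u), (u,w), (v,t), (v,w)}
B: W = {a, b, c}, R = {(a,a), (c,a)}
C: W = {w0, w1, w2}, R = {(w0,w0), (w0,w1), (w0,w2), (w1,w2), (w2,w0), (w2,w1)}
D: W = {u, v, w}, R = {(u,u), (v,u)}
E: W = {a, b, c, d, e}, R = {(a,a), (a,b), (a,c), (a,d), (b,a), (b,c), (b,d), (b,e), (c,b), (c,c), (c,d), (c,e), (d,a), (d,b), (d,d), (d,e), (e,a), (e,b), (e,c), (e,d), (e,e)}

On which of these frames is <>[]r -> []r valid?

B, D

This is the axiom for a generalized confluence (Geach) condition; its first-order frame correspondent is forall x forall y forall z ((xRy & xRz) -> exists w (yRw & z = w)).
A: fails — sRt, sRv but no w* with tRw* and v=w*.
B: condition met.
C: fails — w0Rw1, w0Rw0 but no w with w1Rw and w0=w.
D: condition met.
E: fails — aRb, aRb but no w with bRw and b=w.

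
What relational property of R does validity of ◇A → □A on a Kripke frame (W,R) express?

partial functionality

Suppose ◇A→□A is valid. Take Rxy, Rxz and set V(A)={y}. Then ◇A at x, so □A at x, so A at z, i.e. z=y.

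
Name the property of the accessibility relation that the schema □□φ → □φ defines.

density

Suppose □□φ→□φ is valid. Take Rxy and set V(φ)={w : xR²w}. Then □□φ at x, so □φ at x, so φ at y, i.e. ∃z(Rxz∧Rzy).
The converse is a direct semantic check.
Frame condition: ∀x ∀y (Rxy → ∃z (Rxz ∧ Rzy)).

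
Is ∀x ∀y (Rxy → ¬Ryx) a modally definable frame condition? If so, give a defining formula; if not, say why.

Not modally definable

If a class were modally definable it would be closed under surjective bounded morphisms (Goldblatt–Thomason).
The 5-cycle (worlds 0,1,2,3,4 with 0→1→2→3→4→0) is asymmetric. Mapping every world to a single reflexive point • is a surjective bounded morphism, and the reflexive point is not asymmetric (R•• but asymmetry requires ¬R••).
Hence asymmetry is not modally definable.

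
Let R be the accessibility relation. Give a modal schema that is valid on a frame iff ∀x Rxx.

□ψ → ψ

A defining formula is □ψ → ψ (the T axiom).
Suppose □ψ→ψ is valid. At any x set V(ψ)={w : Rxw}. Then □ψ holds at x, so ψ holds at x, i.e. Rxx.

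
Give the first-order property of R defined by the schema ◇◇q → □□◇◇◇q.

∀x ∀y ∀z ((xR²y ∧ xR²z) → ∃w (y = w ∧ zR³w))

This is a Sahlqvist (Geach-type) schema ◇^2□^0q → □^2◇^3q.
First-order correspondent: ∀x ∀y ∀z ((xR²y ∧ xR²z) → ∃w (y = w ∧ zR³w)).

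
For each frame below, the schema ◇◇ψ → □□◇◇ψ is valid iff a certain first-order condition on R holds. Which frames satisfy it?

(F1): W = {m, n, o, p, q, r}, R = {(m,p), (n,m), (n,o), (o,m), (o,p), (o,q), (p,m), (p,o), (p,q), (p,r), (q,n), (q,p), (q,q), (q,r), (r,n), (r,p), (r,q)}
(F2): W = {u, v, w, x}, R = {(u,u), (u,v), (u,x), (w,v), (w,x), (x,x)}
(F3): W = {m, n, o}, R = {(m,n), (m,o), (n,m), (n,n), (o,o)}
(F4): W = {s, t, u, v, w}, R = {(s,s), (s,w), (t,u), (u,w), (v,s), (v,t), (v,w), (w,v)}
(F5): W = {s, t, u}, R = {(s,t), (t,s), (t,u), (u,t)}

Frame correspondent (Sahlqvist): ∀x ∀y ∀z ((xR²y ∧ xR²z) → ∃w (y = w ∧ zR²w)) — i.e. a generalized confluence (Geach) condition.
(F1): fails — nR²p, nR²m but no w with p=w and mR²w.
(F2): fails — uR²u, uR²v but no t with u=t and vR²t.
(F3): fails — mR²m, mR²o but no w with m=w and oR²w.
(F4): fails — sR²v, sR²w but no w* with v=w* and wR²w*.
(F5): condition met.

(F5)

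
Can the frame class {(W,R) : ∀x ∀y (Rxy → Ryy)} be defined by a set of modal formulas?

This is a Sahlqvist condition; the T□ axiom □(□p → p) defines it.

Definable; □(□p → p) defines it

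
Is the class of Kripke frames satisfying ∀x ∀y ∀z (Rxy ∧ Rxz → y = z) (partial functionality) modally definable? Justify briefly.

Yes, by ◇r → □r

This is a Sahlqvist condition; the CD axiom ◇r → □r defines it.
Suppose ◇r→□r is valid. Take Rxy, Rxz and set V(r)={y}. Then ◇r at x, so □r at x, so r at z, i.e. z=y.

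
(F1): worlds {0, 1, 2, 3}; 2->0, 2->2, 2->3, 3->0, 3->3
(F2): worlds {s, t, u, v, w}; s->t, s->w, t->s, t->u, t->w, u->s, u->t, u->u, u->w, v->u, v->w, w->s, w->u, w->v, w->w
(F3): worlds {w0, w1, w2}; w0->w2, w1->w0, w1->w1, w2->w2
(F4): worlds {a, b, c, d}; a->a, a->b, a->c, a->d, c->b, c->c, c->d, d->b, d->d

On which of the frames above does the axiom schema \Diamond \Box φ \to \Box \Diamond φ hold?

(F2)

The schema corresponds to convergence: \forall x \forall y \forall z (Rxy \wedge Rxz \to \exists w (Ryw \wedge Rzw)).
(F1): fails — R23 and R20 but 3 and 0 have no common successor.
(F2): holds.
(F3): fails — Rw1w0 and Rw1w1 but w0 and w1 have no common successor.
(F4): fails — Rab and Rab but b and b have no common successor.
Valid on: (F2).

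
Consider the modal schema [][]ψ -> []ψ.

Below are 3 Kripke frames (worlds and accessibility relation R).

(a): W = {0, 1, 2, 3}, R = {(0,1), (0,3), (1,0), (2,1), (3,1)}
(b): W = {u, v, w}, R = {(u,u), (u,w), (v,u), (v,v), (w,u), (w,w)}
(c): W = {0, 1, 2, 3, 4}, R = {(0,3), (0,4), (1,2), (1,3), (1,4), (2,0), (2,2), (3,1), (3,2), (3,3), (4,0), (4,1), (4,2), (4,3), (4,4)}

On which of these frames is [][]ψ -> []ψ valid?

(b), (c)

Frame correspondent (Sahlqvist): forall x forall y (Rxy -> exists z (Rxz & Rzy)) — i.e. density.
(a): fails — R10 but no z with R1z and Rz0.
(b): ✓.
(c): ✓.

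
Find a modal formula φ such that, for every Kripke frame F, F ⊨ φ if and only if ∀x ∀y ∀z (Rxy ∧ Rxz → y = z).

This is partial functionality; the standard corresponding axiom is CD: ◇p → □p.
Suppose ◇p→□p is valid. Take Rxy, Rxz and set V(p)={y}. Then ◇p at x, so □p at x, so p at z, i.e. z=y.

◇p → □p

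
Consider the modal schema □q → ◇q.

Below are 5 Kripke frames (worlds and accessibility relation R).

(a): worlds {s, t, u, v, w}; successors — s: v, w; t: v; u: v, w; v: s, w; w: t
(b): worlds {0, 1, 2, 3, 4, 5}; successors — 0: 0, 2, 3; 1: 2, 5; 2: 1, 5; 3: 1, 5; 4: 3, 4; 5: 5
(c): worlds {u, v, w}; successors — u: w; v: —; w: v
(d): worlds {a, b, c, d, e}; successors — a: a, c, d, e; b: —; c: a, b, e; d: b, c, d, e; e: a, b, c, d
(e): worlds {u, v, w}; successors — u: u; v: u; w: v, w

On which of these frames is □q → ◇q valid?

(a), (b), (e)

This is the axiom for seriality; its first-order frame correspondent is ∀x ∃y Rxy.
(a): ✓.
(b): ✓.
(c): fails — world v has no successor.
(d): fails — world b has no successor.
(e): ✓.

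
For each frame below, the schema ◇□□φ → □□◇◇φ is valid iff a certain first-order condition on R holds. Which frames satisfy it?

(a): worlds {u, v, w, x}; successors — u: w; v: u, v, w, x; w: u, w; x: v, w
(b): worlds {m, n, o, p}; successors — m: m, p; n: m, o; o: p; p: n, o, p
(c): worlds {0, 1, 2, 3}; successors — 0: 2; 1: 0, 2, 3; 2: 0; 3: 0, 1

Frame correspondent (Sahlqvist): ∀x ∀y ∀z ((xRy ∧ xR²z) → ∃w (yR²w ∧ zR²w)) — i.e. a generalized confluence (Geach) condition.
(a): condition met.
(b): condition met.
(c): fails — 0R2, 0R²0 but no w with 2R²w and 0R²w.
Valid on: (a), (b).

(a), (b)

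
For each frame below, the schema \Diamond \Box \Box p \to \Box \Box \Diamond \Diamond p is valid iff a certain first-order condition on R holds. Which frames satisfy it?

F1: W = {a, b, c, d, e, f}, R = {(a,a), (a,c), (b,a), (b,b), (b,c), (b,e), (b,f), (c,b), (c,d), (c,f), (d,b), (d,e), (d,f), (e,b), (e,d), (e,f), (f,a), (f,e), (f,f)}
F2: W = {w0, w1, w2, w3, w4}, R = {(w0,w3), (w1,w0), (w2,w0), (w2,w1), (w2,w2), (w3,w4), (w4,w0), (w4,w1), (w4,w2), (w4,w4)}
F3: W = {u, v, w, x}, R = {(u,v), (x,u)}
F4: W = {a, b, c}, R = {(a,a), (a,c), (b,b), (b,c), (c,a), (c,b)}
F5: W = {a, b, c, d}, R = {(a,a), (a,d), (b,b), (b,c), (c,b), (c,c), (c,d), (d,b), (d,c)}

F1, F4, F5

The schema corresponds to a generalized confluence (Geach) condition: \forall x \forall y \forall z ((xRy \wedge x R^2 z) \to \exists w (y R^2 w \wedge z R^2 w)).
F1: satisfies the condition.
F2: fails — w2Rw0, w2R²w1 but no w with w0R²w and w1R²w.
F3: fails — xRu, xR²v but no t with uR²t and vR²t.
F4: satisfies the condition.
F5: satisfies the condition.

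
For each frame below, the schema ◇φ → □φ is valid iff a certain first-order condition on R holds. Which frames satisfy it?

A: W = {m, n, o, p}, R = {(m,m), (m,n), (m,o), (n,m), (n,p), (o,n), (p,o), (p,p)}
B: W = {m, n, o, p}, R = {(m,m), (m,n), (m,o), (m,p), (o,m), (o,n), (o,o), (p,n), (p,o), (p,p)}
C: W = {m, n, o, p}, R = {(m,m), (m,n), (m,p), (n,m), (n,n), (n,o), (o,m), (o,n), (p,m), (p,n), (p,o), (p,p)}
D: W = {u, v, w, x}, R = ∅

D

Frame correspondent (Sahlqvist): ∀x ∀y ∀z (Rxy ∧ Rxz → y = z) — i.e. partial functionality.
A: fails — m sees both m and n.
B: fails — m sees both m and n.
C: fails — m sees both m and n.
D: ✓.
Valid on: D.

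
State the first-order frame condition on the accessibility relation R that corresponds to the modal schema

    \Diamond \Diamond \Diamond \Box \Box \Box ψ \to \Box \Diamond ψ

This is a Sahlqvist (Geach-type) schema ◇^3□^3ψ → □^1◇^1ψ.
Minimal-valuation argument: fix x; take any y with xR^3y and any z with xR^1z. Set V(ψ) to the set of worlds R-reachable from y in exactly 3 steps. Then □^3ψ holds at y, so the antecedent holds at x; validity forces ◇^1ψ at z, giving a w with zR^1w and yR^3w.
First-order correspondent: \forall x \forall y \forall z ((x R^3 y \wedge xRz) \to \exists w (y R^3 w \wedge zRw)).

\forall x \forall y \forall z ((x R^3 y \wedge xRz) \to \exists w (y R^3 w \wedge zRw))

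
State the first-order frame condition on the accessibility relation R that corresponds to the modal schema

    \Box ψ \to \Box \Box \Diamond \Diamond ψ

This is a Sahlqvist (Geach-type) schema ◇^0□^1ψ → □^2◇^2ψ.
Minimal-valuation argument: fix x; take any y with xR^0y and any z with xR^2z. Set V(ψ) to the set of worlds R-reachable from y in exactly 1 step. Then □^1ψ holds at y, so the antecedent holds at x; validity forces ◇^2ψ at z, giving a w with zR^2w and yR^1w.
First-order correspondent: \forall x \forall z (x R^2 z \to \exists w (xRw \wedge z R^2 w)).

\forall x \forall z (x R^2 z \to \exists w (xRw \wedge z R^2 w))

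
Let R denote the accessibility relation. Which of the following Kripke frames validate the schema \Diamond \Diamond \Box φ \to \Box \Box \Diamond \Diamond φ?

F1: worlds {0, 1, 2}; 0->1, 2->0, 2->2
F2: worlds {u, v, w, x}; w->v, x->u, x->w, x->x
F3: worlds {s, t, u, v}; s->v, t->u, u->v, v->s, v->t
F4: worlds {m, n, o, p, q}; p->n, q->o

F4

The schema corresponds to a generalized confluence (Geach) condition: \forall x \forall y \forall z ((x R^2 y \wedge x R^2 z) \to \exists w (yRw \wedge z R^2 w)).
F1: fails — 2R²0, 2R²0 but no w with 0Rw and 0R²w.
F2: fails — xR²u, xR²u but no t with uRt and uR²t.
F3: fails — sR²s, sR²s but no w with sRw and sR²w.
F4: satisfies the condition.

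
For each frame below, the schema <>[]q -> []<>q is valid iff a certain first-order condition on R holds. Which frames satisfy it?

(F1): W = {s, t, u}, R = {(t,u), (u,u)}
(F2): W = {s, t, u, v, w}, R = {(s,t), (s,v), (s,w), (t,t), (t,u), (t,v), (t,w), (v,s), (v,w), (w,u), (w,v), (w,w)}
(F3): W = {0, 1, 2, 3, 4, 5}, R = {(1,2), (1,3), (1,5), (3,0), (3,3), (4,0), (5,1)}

The schema corresponds to convergence: forall x forall y forall z (Rxy & Rxz -> exists w (Ryw & Rzw)).
(F1): satisfies the condition.
(F2): fails — Rtv and Rtu but v and u have no common successor.
(F3): fails — R12 and R12 but 2 and 2 have no common successor.
Valid on: (F1).

(F1)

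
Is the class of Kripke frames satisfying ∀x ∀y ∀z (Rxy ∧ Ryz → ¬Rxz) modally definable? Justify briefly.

No

Any modally definable frame class is closed under surjective bounded morphisms.
The 7-cycle (worlds a,b,c,d,e,f,g with a→b→c→d→e→f→g→a) is intransitive. Mapping every world to a single reflexive point • is a surjective bounded morphism; the reflexive point is not intransitive (R••∧R•• but R••).
Hence intransitivity is not modally definable.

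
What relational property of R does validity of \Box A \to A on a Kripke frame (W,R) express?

reflexivity: \forall x Rxx

Suppose □A→A is valid. At any x set V(A)={w : Rxw}. Then □A holds at x, so A holds at x, i.e. Rxx.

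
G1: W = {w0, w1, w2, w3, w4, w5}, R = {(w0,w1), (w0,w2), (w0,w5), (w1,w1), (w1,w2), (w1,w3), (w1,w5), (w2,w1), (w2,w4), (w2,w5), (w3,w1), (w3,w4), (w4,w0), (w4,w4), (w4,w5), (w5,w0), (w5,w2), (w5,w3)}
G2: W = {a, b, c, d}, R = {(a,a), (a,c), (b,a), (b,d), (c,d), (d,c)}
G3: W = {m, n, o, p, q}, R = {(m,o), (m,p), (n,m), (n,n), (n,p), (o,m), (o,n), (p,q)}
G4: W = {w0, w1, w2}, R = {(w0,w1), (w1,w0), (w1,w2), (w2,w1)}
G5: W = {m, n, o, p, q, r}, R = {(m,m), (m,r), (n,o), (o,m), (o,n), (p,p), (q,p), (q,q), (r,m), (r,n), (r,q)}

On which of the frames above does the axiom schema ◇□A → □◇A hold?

G4

Frame correspondent (Sahlqvist): ∀x ∀y ∀z (Rxy ∧ Rxz → ∃w (Ryw ∧ Rzw)) — i.e. convergence.
G1: fails — Rw0w5 and Rw0w2 but w5 and w2 have no common successor.
G2: fails — Raa and Rac but a and c have no common successor.
G3: fails — Rmo and Rmp but o and p have no common successor.
G4: holds.
G5: fails — Rom and Ron but m and n have no common successor.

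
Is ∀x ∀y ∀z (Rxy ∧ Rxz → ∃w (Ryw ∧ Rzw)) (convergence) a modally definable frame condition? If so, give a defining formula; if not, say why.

The condition is convergence. A defining modal formula is ◇□q → □◇q.
Suppose ◇□q→□◇q is valid. Take Rxy, Rxz and set V(q)={w : Ryw}. Then □q at y so ◇□q at x, so □◇q at x, so ◇q at z, giving w with Rzw and Ryw.

Definable; ◇□q → □◇q defines it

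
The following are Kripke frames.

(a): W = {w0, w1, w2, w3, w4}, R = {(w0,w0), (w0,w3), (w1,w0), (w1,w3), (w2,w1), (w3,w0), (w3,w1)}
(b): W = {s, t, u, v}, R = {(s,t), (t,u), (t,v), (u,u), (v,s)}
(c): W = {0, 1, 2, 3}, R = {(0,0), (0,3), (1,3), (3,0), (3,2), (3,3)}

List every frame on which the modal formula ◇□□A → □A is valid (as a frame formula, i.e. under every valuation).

(a)

This is the axiom for a generalized confluence (Geach) condition; its first-order frame correspondent is ∀x ∀y ∀z ((xRy ∧ xRz) → ∃w (yR²w ∧ z = w)).
(a): holds.
(b): fails — sRt, sRt but no w with tR²w and t=w.
(c): fails — 3R2, 3R0 but no w with 2R²w and 0=w.
Valid on: (a).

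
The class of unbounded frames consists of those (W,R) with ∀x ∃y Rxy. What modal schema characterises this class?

□s → ◇s

A defining formula is □s → ◇s (the D axiom).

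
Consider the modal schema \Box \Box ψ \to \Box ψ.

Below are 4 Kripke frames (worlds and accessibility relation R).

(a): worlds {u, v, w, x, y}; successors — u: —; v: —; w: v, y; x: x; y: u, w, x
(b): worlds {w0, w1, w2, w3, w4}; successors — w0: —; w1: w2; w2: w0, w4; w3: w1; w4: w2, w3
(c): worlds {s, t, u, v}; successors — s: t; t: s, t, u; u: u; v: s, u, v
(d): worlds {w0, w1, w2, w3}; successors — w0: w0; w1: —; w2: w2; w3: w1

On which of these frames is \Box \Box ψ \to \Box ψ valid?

This is the axiom for density; its first-order frame correspondent is \forall x \forall y (Rxy \to \exists z (Rxz \wedge Rzy)).
(a): fails — Rwy but no z with Rwz and Rzy.
(b): fails — Rw1w2 but no z with Rw1z and Rzw2.
(c): satisfies the condition.
(d): fails — Rw3w1 but no z with Rw3z and Rzw1.
Valid on: (c).

(c)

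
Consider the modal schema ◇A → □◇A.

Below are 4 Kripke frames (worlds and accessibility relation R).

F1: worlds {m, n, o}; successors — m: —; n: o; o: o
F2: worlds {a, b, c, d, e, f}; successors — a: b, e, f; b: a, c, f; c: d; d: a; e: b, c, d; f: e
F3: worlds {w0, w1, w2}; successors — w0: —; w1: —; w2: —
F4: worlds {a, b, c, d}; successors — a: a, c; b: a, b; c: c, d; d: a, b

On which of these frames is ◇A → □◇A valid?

F1, F3

The schema corresponds to the Euclidean property: ∀x ∀y ∀z (Rxy ∧ Rxz → Ryz).
F1: condition met.
F2: fails — Rab and Rab but not Rbb.
F3: condition met.
F4: fails — Rac and Raa but not Rca.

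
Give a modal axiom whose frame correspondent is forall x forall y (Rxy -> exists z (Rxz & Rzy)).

□□r → □r

This is density; the standard corresponding axiom is C4: □□r → □r.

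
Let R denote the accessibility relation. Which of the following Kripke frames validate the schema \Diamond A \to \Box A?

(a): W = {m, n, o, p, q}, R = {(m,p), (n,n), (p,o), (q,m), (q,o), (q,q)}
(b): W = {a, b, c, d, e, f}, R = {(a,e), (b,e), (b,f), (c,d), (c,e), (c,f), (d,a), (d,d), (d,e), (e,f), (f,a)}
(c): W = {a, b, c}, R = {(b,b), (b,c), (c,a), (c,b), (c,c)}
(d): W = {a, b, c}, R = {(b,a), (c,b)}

This is the axiom for partial functionality; its first-order frame correspondent is \forall x \forall y \forall z (Rxy \wedge Rxz \to y = z).
(a): fails — q sees both m and o.
(b): fails — b sees both e and f.
(c): fails — b sees both b and c.
(d): satisfies the condition.

(d)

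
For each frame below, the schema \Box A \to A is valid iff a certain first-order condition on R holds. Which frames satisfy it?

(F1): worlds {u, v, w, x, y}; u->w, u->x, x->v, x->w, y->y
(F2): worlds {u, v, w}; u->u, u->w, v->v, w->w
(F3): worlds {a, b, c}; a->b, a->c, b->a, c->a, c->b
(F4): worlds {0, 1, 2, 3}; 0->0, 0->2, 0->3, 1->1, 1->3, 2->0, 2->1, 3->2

The schema corresponds to reflexivity: \forall x Rxx.
(F1): fails — world u does not see itself.
(F2): ✓.
(F3): fails — world a does not see itself.
(F4): fails — world 2 does not see itself.
Valid on: (F2).

(F2)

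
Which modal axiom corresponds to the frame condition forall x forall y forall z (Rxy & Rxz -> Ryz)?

◇ψ → □◇ψ

A defining formula is ◇ψ → □◇ψ (the 5 axiom).
Suppose ◇ψ→□◇ψ is valid. Take Rxy, Rxz and set V(ψ)={y}. Then ◇ψ at x, so □◇ψ at x, so ◇ψ at z, so some w with Rzw has ψ; w=y, i.e. Rzy. By symmetry of the argument, Ryz.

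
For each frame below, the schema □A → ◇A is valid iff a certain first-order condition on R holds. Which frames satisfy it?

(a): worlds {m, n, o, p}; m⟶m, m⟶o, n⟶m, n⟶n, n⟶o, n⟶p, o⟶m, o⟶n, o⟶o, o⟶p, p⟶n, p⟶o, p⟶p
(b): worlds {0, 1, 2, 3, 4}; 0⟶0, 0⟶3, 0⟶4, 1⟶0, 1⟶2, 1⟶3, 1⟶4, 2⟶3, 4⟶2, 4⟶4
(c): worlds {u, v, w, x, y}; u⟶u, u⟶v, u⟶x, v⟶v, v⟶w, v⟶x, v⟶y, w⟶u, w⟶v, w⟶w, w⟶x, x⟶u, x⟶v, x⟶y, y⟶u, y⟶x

(a), (c)

The schema corresponds to seriality: ∀x ∃y Rxy.
(a): satisfies the condition.
(b): fails — world 3 has no successor.
(c): satisfies the condition.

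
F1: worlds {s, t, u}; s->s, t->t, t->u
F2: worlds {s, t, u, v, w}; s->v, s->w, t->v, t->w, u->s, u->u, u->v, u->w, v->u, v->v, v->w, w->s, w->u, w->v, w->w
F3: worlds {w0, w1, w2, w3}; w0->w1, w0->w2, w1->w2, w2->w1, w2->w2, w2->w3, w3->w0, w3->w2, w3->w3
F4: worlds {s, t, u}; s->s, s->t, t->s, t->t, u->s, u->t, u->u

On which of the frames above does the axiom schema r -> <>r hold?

Frame correspondent (Sahlqvist): forall x Rxx — i.e. reflexivity.
F1: fails — world u does not see itself.
F2: fails — world s does not see itself.
F3: fails — world w0 does not see itself.
F4: ✓.
Valid on: F4.

F4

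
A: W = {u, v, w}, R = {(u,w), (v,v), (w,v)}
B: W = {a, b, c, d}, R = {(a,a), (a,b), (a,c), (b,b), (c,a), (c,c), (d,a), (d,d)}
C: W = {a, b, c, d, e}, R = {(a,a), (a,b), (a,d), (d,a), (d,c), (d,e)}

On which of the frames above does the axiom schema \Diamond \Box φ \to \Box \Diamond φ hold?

A

This is the axiom for convergence; its first-order frame correspondent is \forall x \forall y \forall z (Rxy \wedge Rxz \to \exists w (Ryw \wedge Rzw)).
A: ✓.
B: fails — Rab and Rac but b and c have no common successor.
C: fails — Rab and Rab but b and b have no common successor.
Valid on: A.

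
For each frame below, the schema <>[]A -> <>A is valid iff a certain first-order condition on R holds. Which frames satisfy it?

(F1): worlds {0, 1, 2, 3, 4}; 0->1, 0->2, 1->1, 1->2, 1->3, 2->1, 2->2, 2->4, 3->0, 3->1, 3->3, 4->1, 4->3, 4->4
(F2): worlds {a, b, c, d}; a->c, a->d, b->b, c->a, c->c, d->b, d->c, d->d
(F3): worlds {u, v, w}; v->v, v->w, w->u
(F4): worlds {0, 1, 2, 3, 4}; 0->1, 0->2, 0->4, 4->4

(F1), (F2)

Frame correspondent (Sahlqvist): forall x forall y (xRy -> exists w (yRw & xRw)) — i.e. a generalized confluence (Geach) condition.
(F1): holds.
(F2): holds.
(F3): fails — vRw but no t with wRt and vRt.
(F4): fails — 0R1 but no w with 1Rw and 0Rw.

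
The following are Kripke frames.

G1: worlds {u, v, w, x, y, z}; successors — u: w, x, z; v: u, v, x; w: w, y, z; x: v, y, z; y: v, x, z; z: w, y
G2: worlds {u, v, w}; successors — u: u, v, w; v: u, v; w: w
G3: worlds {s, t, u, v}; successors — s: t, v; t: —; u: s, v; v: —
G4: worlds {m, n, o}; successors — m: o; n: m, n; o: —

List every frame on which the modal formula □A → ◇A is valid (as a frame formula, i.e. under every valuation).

This is the axiom for seriality; its first-order frame correspondent is ∀x ∃y Rxy.
G1: holds.
G2: holds.
G3: fails — world t has no successor.
G4: fails — world o has no successor.
Valid on: G1, G2.

G1, G2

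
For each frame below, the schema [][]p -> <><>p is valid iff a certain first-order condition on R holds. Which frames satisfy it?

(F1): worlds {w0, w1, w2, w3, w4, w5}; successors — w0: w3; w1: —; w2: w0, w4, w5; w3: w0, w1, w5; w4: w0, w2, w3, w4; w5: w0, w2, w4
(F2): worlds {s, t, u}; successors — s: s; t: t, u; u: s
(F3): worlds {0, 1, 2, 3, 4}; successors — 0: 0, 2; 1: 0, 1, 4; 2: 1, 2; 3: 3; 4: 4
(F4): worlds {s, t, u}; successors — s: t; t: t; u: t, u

This is the axiom for a generalized confluence (Geach) condition; its first-order frame correspondent is forall x exists w (x R^2 w & x R^2 w).
(F1): fails — at w1 but no w with w1R²w and w1R²w.
(F2): holds.
(F3): holds.
(F4): holds.
Valid on: (F2), (F3), (F4).

(F2), (F3), (F4)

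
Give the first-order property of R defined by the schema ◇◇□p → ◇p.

∀x ∀y (xR²y → ∃w (yRw ∧ xRw))

This is a Sahlqvist (Geach-type) schema ◇^2□^1p → □^0◇^1p.
Minimal-valuation argument: fix x; take any y with xR^2y and any z with xR^0z. Set V(p) to the set of worlds R-reachable from y in exactly 1 step. Then □^1p holds at y, so the antecedent holds at x; validity forces ◇^1p at z, giving a w with zR^1w and yR^1w.
First-order correspondent: ∀x ∀y (xR²y → ∃w (yRw ∧ xRw)).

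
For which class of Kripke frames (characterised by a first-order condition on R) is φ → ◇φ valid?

This is a form of the T axiom.
It corresponds to reflexivity: ∀x Rxx.

reflexivity: ∀x Rxx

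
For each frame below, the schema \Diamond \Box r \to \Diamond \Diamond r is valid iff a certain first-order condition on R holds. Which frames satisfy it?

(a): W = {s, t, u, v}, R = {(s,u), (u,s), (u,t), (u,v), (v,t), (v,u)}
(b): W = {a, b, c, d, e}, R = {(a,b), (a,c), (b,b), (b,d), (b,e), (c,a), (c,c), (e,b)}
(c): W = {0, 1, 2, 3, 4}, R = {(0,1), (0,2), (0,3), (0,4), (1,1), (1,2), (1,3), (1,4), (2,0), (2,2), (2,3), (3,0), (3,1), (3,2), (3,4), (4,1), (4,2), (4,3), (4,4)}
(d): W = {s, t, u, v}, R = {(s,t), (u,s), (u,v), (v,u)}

This is the axiom for a generalized confluence (Geach) condition; its first-order frame correspondent is \forall x \forall y (xRy \to \exists w (yRw \wedge x R^2 w)).
(a): fails — uRt but no w with tRw and uR²w.
(b): fails — bRd but no w with dRw and bR²w.
(c): holds.
(d): fails — sRt but no w with tRw and sR²w.

(c)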